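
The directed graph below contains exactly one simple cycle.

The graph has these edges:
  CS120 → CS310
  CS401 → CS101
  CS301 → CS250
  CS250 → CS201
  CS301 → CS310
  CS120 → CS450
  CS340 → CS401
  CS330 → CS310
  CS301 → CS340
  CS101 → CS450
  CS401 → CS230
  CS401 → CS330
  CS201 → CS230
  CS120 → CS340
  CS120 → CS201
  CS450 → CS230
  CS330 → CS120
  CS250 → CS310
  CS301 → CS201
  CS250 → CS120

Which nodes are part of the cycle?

CS120, CS330, CS340, CS401

DFS with gray/black marking from CS340:
CS340 gray
  CS401 gray
    CS330 gray
      CS310 gray
      CS310 black
      CS120 gray
        CS120→CS310: CS310 black — skip
        CS201 gray
          CS230 gray
          CS230 black
        CS201 black
        CS450 gray
          CS450→CS230: CS230 black — skip
        CS450 black
        CS120→CS340: CS340 is gray → back edge
Back edge closes the cycle CS340 → CS401 → CS330 → CS120 → CS340; its vertices are {CS120, CS330, CS340, CS401}.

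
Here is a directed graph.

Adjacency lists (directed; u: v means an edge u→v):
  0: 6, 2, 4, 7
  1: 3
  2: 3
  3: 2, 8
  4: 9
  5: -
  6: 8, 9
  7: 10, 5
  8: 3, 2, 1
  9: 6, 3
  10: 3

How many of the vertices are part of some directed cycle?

A vertex is on a directed cycle iff it belongs to a strongly connected component of size ≥ 2 (or has a self-loop).
The vertices on cycles are {1, 2, 3, 6, 8, 9} — 6 in total.

6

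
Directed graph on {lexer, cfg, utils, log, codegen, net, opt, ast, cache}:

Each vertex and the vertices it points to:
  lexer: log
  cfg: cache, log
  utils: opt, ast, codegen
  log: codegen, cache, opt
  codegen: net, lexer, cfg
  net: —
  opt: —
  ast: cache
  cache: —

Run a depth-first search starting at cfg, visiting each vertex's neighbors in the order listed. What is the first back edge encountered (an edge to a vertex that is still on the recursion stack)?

DFS from cfg (visiting each vertex's neighbors in the order listed); mark gray on enter, black on exit:
cfg gray
  cache gray
  cache black
  log gray
    codegen gray
      net gray
      net black
      lexer gray
        lexer→log: log is gray → back edge
First back edge: lexer → log.

lexer→log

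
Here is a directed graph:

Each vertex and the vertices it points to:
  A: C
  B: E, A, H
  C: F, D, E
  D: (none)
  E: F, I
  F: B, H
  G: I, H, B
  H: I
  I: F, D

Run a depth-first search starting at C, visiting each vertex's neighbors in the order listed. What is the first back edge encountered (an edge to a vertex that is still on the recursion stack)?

E→F

DFS from C (visiting each vertex's neighbors in the order listed); mark gray on enter, black on exit:
C gray
  F gray
    B gray
      E gray
        E→F: F is gray → back edge
First back edge: E → F.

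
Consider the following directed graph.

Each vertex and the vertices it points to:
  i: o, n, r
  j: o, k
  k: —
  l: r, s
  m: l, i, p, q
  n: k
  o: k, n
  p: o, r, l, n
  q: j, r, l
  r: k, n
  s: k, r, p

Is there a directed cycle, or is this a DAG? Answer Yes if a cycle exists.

Yes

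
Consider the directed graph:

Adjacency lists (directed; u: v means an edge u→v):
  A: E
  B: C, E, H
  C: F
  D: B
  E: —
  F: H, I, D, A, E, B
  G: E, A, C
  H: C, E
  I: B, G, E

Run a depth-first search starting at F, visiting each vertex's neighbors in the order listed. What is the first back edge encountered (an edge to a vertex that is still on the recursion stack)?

DFS from F (visiting each vertex's neighbors in the order listed); mark gray on enter, black on exit:
F gray
  H gray
    C gray
      C→F: F is gray → back edge
First back edge: C → F.

C→F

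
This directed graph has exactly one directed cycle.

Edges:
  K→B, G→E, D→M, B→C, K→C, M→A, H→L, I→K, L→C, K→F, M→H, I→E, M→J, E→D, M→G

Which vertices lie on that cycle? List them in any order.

DFS with gray/black marking from E:
E gray
  D gray
    M gray
      A gray
      A black
      G gray
        G→E: E is gray → back edge
Back edge closes the cycle E → D → M → G → E; its vertices are {D, E, G, M}.

D, E, G, M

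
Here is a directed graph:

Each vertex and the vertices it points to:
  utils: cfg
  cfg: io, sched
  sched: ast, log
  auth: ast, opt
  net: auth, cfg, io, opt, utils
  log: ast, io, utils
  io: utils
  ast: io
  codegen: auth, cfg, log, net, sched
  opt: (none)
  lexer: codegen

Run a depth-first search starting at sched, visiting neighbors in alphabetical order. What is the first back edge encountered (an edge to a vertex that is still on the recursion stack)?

cfg->io

DFS from sched (visiting neighbors in alphabetical order); mark gray on enter, black on exit:
sched gray
  ast gray
    io gray
      utils gray
        cfg gray
          cfg→io: io is gray → back edge
First back edge: cfg → io.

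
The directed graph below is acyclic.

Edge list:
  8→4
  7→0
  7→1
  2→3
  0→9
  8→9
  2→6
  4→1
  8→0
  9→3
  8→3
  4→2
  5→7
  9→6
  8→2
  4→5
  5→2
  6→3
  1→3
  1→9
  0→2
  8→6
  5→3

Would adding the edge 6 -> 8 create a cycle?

Yes

Adding 6→8 creates a cycle iff 8 can already reach 6.
Path from 8: 8 → 6.
So 8 → … → 6 → 8 is a cycle.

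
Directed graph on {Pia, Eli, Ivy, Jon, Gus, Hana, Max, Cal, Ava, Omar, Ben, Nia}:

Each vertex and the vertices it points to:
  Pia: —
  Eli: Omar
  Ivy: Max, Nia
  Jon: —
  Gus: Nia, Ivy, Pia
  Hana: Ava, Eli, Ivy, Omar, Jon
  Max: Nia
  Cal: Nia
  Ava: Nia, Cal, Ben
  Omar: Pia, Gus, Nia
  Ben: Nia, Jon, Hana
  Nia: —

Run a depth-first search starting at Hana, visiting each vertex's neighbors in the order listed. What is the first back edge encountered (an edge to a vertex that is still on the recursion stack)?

Ben→Hana

DFS from Hana (visiting each vertex's neighbors in the order listed); mark gray on enter, black on exit:
Hana gray
  Ava gray
    Nia gray
    Nia black
    Cal gray
      Cal→Nia: Nia black — skip
    Cal black
    Ben gray
      Ben→Nia: Nia black — skip
      Jon gray
      Jon black
      Ben→Hana: Hana is gray → back edge
First back edge: Ben → Hana.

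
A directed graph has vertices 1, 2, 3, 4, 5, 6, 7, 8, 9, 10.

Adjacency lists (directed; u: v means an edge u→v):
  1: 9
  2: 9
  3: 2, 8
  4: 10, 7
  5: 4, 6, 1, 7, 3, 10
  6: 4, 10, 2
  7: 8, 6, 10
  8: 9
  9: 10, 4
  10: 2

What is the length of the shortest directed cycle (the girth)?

3

For each vertex v, BFS finds the shortest path from v back to v.
The shortest such closed walk is 4 → 7 → 6 → 4, length 3.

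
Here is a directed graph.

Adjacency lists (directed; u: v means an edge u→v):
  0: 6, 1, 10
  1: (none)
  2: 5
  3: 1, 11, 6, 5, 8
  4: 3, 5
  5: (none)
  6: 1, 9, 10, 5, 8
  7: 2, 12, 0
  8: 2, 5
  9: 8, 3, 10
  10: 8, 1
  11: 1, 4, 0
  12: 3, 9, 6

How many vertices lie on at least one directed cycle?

6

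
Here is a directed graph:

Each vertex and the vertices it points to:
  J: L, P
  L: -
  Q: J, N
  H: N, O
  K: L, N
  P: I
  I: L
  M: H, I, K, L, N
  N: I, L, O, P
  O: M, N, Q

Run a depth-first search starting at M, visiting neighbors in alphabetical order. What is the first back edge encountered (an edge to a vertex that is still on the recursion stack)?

O->M

DFS from M (visiting neighbors in alphabetical order); mark gray on enter, black on exit:
M gray
  H gray
    N gray
      I gray
        L gray
        L black
      I black
      N→L: L black — skip
      O gray
        O→M: M is gray → back edge
First back edge: O → M.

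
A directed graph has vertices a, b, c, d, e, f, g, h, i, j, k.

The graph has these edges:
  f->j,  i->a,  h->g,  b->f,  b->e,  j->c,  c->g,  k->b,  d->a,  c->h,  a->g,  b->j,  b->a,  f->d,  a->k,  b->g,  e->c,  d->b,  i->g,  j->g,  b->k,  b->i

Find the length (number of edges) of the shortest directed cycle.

2

For each vertex v, BFS finds the shortest path from v back to v.
The shortest such closed walk is b → k → b, length 2.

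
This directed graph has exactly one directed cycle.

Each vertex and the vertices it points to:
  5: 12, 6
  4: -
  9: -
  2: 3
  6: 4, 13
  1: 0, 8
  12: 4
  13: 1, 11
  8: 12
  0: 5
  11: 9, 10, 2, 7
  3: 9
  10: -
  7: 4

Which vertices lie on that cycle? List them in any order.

0, 1, 5, 6, 13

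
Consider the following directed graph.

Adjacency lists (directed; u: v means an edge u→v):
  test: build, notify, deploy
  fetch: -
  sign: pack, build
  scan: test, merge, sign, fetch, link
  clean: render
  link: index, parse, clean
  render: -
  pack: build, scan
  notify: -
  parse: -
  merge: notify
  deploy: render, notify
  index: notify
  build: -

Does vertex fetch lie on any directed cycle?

fetch lies on a cycle iff there is a path from fetch back to itself.
Exploring from fetch, it never reaches itself; equivalently, its strongly connected component is a singleton.

No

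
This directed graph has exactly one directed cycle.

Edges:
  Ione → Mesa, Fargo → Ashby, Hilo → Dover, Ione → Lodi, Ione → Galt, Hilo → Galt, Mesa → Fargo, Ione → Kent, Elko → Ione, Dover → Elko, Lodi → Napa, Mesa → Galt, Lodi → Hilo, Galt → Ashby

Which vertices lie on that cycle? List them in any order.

Elko, Hilo, Ione, Lodi, Dover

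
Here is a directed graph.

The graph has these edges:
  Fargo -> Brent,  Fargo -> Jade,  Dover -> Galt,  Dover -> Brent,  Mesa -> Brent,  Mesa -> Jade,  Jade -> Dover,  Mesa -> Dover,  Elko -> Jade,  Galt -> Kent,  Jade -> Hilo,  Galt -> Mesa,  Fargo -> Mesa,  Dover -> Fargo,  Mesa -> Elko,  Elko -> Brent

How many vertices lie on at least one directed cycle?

A vertex is on a directed cycle iff it belongs to a strongly connected component of size ≥ 2 (or has a self-loop).
The vertices on cycles are {Elko, Galt, Jade, Mesa, Dover, Fargo} — 6 in total.

6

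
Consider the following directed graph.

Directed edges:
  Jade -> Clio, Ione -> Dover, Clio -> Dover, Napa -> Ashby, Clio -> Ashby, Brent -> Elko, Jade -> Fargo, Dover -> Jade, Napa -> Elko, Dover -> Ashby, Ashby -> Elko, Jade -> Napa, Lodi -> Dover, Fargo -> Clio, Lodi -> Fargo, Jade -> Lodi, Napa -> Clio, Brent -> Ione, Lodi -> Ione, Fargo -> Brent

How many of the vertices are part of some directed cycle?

A vertex is on a directed cycle iff it belongs to a strongly connected component of size ≥ 2 (or has a self-loop).
The vertices on cycles are {Clio, Ione, Jade, Lodi, Napa, Brent, Dover, Fargo} — 8 in total.

8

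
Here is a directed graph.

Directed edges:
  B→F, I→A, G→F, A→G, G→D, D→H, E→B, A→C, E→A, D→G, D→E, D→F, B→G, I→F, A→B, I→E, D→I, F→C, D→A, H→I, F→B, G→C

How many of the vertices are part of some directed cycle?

8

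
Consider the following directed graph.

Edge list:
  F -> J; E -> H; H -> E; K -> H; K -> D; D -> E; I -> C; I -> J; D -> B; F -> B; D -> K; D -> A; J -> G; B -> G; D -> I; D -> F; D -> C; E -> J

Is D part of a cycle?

Yes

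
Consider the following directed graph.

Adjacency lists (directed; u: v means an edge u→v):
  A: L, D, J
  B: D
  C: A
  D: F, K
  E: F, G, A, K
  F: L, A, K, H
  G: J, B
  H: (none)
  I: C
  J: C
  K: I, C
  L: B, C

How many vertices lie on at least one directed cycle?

9

A vertex is on a directed cycle iff it belongs to a strongly connected component of size ≥ 2 (or has a self-loop).
The vertices on cycles are {A, B, C, D, F, I, J, K, L} — 9 in total.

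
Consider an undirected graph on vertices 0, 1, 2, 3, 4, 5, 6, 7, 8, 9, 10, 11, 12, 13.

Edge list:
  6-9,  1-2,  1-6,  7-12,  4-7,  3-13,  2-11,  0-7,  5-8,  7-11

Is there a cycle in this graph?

No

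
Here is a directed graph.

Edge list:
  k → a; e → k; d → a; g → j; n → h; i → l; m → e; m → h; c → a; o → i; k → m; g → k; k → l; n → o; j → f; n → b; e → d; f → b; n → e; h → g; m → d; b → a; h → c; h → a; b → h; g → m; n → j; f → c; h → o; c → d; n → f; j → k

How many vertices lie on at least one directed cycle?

8

A vertex is on a directed cycle iff it belongs to a strongly connected component of size ≥ 2 (or has a self-loop).
The vertices on cycles are {b, e, f, g, h, j, k, m} — 8 in total.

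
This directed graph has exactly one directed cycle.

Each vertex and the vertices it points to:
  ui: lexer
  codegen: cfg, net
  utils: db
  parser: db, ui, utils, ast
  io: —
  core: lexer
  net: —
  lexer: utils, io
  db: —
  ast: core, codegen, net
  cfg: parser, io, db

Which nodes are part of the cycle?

DFS with gray/black marking from ast:
ast gray
  core gray
    lexer gray
      utils gray
        db gray
        db black
      utils black
      io gray
      io black
    lexer black
  core black
  codegen gray
    cfg gray
      parser gray
        parser→db: db black — skip
        ui gray
          ui→lexer: lexer black — skip
        ui black
        parser→utils: utils black — skip
        parser→ast: ast is gray → back edge
Back edge closes the cycle ast → codegen → cfg → parser → ast; its vertices are {ast, cfg, parser, codegen}.

ast, cfg, parser, codegen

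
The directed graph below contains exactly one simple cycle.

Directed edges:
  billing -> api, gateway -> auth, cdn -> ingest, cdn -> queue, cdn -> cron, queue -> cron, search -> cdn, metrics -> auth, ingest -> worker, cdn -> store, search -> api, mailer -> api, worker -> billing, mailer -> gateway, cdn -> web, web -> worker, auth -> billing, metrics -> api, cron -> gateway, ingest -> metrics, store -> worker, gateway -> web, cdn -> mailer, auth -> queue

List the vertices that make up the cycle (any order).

auth, cron, queue, gateway

DFS with gray/black marking from cron:
cron gray
  gateway gray
    web gray
      worker gray
        billing gray
          api gray
          api black
        billing black
      worker black
    web black
    auth gray
      auth→billing: billing black — skip
      queue gray
        queue→cron: cron is gray → back edge
Back edge closes the cycle cron → gateway → auth → queue → cron; its vertices are {auth, cron, queue, gateway}.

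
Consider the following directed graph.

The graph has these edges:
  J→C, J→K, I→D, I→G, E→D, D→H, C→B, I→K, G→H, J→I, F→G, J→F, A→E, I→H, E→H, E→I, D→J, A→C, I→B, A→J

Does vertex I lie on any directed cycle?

Yes

I is on a cycle iff I can reach itself via ≥1 edge.
I → D → J → I — yes.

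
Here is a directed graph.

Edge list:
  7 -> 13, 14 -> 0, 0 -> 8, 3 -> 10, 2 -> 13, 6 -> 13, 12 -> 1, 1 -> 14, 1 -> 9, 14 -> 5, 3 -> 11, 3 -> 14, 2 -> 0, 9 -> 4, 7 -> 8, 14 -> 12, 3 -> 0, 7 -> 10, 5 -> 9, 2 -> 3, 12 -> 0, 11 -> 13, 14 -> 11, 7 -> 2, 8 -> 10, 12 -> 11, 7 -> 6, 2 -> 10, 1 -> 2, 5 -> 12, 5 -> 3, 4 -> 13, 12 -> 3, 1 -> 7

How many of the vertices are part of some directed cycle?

7

A vertex is on a directed cycle iff it belongs to a strongly connected component of size ≥ 2 (or has a self-loop).
The vertices on cycles are {1, 2, 3, 5, 7, 12, 14} — 7 in total.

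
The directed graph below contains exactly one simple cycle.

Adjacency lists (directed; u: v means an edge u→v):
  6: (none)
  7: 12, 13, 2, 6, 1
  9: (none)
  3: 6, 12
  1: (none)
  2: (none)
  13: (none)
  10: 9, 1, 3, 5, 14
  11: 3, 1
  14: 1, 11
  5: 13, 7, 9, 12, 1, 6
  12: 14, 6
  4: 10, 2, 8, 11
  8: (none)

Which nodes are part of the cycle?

DFS with gray/black marking from 14:
14 gray
  1 gray
  1 black
  11 gray
    3 gray
      6 gray
      6 black
      12 gray
        12→14: 14 is gray → back edge
Back edge closes the cycle 14 → 11 → 3 → 12 → 14; its vertices are {3, 11, 12, 14}.

3, 11, 12, 14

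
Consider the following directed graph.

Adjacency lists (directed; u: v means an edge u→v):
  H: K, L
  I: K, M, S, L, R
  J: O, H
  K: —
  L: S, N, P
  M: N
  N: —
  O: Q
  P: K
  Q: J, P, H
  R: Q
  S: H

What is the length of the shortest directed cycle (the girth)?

For each vertex v, BFS finds the shortest path from v back to v.
The shortest such closed walk is L → S → H → L, length 3.

3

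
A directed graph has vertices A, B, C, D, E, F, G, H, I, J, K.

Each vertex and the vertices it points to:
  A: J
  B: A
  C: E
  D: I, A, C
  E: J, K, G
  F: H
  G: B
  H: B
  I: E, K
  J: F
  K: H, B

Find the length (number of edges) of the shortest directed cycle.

For each vertex v, BFS finds the shortest path from v back to v.
The shortest such closed walk is A → J → F → H → B → A, length 5.

5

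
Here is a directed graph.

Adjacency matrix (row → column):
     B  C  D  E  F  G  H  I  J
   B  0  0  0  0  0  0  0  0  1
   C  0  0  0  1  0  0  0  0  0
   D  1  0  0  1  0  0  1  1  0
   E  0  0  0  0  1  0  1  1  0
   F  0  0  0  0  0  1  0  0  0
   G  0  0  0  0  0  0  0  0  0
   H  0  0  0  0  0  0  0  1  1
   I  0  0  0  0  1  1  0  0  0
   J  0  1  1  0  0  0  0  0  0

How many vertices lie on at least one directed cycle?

6

A vertex is on a directed cycle iff it belongs to a strongly connected component of size ≥ 2 (or has a self-loop).
The vertices on cycles are {B, C, D, E, H, J} — 6 in total.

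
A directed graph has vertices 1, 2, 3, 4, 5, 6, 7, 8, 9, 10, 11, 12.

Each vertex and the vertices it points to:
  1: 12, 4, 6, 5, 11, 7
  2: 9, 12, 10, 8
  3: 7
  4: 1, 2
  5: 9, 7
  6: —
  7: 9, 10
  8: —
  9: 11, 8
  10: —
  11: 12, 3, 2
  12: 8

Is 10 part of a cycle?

10 lies on a cycle iff there is a path from 10 back to itself.
Exploring from 10, it never reaches itself; equivalently, its strongly connected component is a singleton.

No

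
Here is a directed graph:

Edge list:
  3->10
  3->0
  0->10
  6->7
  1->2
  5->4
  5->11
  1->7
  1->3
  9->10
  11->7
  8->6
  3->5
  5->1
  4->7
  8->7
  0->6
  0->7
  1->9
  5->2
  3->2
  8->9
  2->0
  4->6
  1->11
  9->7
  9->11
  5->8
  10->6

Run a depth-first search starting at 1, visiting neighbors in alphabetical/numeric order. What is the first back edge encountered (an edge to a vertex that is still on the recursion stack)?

5→1

DFS from 1 (visiting neighbors in alphabetical/numeric order); mark gray on enter, black on exit:
1 gray
  2 gray
    0 gray
      6 gray
        7 gray
        7 black
      6 black
      0→7: 7 black — skip
      10 gray
        10→6: 6 black — skip
      10 black
    0 black
  2 black
  3 gray
    3→0: 0 black — skip
    3→2: 2 black — skip
    5 gray
      5→1: 1 is gray → back edge
First back edge: 5 → 1.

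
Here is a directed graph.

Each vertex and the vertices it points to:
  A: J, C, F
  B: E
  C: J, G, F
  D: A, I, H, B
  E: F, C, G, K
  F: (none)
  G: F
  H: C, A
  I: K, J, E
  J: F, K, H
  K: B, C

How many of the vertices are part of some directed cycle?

7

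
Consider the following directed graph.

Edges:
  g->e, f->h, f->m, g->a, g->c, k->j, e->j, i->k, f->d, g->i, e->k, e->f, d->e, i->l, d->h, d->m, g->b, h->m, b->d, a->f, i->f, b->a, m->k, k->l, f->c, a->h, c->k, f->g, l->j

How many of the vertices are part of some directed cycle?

7

A vertex is on a directed cycle iff it belongs to a strongly connected component of size ≥ 2 (or has a self-loop).
The vertices on cycles are {a, b, d, e, f, g, i} — 7 in total.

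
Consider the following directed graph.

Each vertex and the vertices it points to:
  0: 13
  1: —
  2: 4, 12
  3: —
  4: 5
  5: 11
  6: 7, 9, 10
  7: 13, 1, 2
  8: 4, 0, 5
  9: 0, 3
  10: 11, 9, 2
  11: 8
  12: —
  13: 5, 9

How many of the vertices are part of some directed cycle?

7

A vertex is on a directed cycle iff it belongs to a strongly connected component of size ≥ 2 (or has a self-loop).
The vertices on cycles are {0, 4, 5, 8, 9, 11, 13} — 7 in total.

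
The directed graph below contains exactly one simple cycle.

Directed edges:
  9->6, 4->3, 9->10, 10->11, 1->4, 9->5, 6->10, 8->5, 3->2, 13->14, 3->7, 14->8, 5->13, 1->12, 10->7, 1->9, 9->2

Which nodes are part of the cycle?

DFS with gray/black marking from 5:
5 gray
  13 gray
    14 gray
      8 gray
        8→5: 5 is gray → back edge
Back edge closes the cycle 5 → 13 → 14 → 8 → 5; its vertices are {5, 8, 13, 14}.

5, 8, 13, 14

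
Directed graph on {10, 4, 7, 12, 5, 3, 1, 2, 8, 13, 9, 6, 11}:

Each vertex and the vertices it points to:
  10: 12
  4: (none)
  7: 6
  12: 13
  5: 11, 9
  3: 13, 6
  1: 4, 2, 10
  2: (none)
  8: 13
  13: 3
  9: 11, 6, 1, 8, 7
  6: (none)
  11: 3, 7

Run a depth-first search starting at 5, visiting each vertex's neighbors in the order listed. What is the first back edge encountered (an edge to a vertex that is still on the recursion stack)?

DFS from 5 (visiting each vertex's neighbors in the order listed); mark gray on enter, black on exit:
5 gray
  11 gray
    3 gray
      13 gray
        13→3: 3 is gray → back edge
First back edge: 13 → 3.

13->3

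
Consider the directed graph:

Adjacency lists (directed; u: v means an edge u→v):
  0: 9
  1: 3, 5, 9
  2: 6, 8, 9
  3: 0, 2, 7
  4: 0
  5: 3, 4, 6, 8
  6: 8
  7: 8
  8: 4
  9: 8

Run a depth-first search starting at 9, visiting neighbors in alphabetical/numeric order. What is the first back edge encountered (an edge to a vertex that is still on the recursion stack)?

0->9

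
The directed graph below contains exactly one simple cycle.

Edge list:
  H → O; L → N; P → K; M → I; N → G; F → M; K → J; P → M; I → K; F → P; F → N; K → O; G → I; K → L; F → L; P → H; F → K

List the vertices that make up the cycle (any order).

DFS with gray/black marking from K:
K gray
  L gray
    N gray
      G gray
        I gray
          I→K: K is gray → back edge
Back edge closes the cycle K → L → N → G → I → K; its vertices are {G, I, K, L, N}.

G, I, K, L, N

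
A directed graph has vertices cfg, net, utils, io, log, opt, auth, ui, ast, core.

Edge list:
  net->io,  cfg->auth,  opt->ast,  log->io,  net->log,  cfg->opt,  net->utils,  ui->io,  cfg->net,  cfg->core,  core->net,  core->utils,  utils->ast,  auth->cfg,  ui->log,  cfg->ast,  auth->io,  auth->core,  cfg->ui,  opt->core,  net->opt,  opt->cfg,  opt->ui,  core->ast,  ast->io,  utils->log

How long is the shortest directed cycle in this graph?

2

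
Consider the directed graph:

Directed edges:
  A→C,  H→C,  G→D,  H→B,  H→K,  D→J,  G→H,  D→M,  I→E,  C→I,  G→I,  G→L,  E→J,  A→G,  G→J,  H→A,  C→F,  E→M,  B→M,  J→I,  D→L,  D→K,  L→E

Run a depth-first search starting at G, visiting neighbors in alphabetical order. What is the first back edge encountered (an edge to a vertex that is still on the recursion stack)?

DFS from G (visiting neighbors in alphabetical order); mark gray on enter, black on exit:
G gray
  D gray
    J gray
      I gray
        E gray
          E→J: J is gray → back edge
First back edge: E → J.

E->J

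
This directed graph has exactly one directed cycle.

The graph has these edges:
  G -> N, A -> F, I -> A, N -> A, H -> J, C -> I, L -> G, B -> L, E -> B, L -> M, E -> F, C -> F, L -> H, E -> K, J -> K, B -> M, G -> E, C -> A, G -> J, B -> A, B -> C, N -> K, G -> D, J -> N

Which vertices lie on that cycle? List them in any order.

B, E, G, L

DFS with gray/black marking from L:
L gray
  G gray
    J gray
      N gray
        K gray
        K black
        A gray
          F gray
          F black
        A black
      N black
      J→K: K black — skip
    J black
    G→N: N black — skip
    E gray
      E→F: F black — skip
      E→K: K black — skip
      B gray
        C gray
          I gray
            I→A: A black — skip
          I black
          C→F: F black — skip
          C→A: A black — skip
        C black
        B→L: L is gray → back edge
Back edge closes the cycle L → G → E → B → L; its vertices are {B, E, G, L}.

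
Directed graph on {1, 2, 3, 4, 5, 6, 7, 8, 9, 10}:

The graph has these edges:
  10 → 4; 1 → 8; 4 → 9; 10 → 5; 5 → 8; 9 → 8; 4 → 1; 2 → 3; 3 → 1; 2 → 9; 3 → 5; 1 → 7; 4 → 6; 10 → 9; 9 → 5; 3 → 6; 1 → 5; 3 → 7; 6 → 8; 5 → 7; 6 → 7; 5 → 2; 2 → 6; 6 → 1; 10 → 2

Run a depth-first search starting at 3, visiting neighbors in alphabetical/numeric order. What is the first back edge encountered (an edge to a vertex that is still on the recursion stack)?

DFS from 3 (visiting neighbors in alphabetical/numeric order); mark gray on enter, black on exit:
3 gray
  1 gray
    5 gray
      2 gray
        2→3: 3 is gray → back edge
First back edge: 2 → 3.

2→3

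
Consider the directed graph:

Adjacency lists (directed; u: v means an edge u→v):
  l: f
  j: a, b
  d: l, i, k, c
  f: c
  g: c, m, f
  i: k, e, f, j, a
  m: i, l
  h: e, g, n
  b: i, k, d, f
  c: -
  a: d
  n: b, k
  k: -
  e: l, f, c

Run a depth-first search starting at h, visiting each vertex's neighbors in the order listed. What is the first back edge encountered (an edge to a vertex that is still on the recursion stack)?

DFS from h (visiting each vertex's neighbors in the order listed); mark gray on enter, black on exit:
h gray
  e gray
    l gray
      f gray
        c gray
        c black
      f black
    l black
    e→f: f black — skip
    e→c: c black — skip
  e black
  g gray
    g→c: c black — skip
    m gray
      i gray
        k gray
        k black
        i→e: e black — skip
        i→f: f black — skip
        j gray
          a gray
            d gray
              d→l: l black — skip
              d→i: i is gray → back edge
First back edge: d → i.

d→i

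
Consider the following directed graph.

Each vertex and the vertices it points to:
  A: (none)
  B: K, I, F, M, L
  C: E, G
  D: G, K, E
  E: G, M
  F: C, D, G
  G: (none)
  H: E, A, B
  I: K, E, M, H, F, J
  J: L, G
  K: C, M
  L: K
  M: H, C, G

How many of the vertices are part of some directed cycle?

11

A vertex is on a directed cycle iff it belongs to a strongly connected component of size ≥ 2 (or has a self-loop).
The vertices on cycles are {B, C, D, E, F, H, I, J, K, L, M} — 11 in total.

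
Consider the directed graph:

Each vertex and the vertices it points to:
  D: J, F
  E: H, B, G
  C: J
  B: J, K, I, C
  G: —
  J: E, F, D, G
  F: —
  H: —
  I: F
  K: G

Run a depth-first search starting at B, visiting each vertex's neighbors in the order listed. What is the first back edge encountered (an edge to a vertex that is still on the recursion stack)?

E->B

DFS from B (visiting each vertex's neighbors in the order listed); mark gray on enter, black on exit:
B gray
  J gray
    E gray
      H gray
      H black
      E→B: B is gray → back edge
First back edge: E → B.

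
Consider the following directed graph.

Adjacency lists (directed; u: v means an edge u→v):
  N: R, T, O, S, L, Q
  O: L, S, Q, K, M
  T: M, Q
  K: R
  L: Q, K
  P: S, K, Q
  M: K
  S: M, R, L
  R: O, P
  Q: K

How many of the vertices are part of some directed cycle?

A vertex is on a directed cycle iff it belongs to a strongly connected component of size ≥ 2 (or has a self-loop).
The vertices on cycles are {K, L, M, O, P, Q, R, S} — 8 in total.

8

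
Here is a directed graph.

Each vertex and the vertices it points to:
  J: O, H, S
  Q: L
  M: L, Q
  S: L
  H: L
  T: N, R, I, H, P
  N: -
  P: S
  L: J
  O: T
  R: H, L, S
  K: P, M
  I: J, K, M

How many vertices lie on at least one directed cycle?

12

A vertex is on a directed cycle iff it belongs to a strongly connected component of size ≥ 2 (or has a self-loop).
The vertices on cycles are {H, I, J, K, L, M, O, P, Q, R, S, T} — 12 in total.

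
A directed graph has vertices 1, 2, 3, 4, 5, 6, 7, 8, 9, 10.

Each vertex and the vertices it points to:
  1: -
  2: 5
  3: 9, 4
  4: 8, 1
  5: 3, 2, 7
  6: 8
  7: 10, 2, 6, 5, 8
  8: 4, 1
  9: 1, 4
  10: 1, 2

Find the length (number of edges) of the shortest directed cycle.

For each vertex v, BFS finds the shortest path from v back to v.
The shortest such closed walk is 5 → 7 → 5, length 2.

2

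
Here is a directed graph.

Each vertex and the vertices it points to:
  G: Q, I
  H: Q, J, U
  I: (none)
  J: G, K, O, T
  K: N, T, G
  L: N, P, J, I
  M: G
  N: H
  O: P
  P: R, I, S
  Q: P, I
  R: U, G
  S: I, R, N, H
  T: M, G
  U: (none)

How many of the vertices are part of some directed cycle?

12

A vertex is on a directed cycle iff it belongs to a strongly connected component of size ≥ 2 (or has a self-loop).
The vertices on cycles are {G, H, J, K, M, N, O, P, Q, R, S, T} — 12 in total.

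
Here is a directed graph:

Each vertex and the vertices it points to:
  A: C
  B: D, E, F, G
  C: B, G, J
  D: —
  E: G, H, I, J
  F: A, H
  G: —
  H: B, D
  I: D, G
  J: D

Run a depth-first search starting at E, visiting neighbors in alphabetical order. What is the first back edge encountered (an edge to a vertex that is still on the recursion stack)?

B->E

DFS from E (visiting neighbors in alphabetical order); mark gray on enter, black on exit:
E gray
  G gray
  G black
  H gray
    B gray
      D gray
      D black
      B→E: E is gray → back edge
First back edge: B → E.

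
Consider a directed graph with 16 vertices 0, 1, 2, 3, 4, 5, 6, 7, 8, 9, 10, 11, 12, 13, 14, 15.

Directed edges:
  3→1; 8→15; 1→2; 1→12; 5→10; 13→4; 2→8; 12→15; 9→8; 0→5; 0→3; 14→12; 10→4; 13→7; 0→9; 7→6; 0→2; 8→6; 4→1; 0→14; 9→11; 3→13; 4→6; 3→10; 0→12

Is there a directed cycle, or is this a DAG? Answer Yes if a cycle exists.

No

DFS with white/gray/black marking, starting from 11:
11 gray
11 black
0 gray
  9 gray
    9→11: 11 black — skip
    8 gray
      6 gray
      6 black
      15 gray
      15 black
    8 black
  9 black
  14 gray
    12 gray
      12→15: 15 black — skip
    12 black
  14 black
  3 gray
    13 gray
      4 gray
        4→6: 6 black — skip
        1 gray
          2 gray
            2→8: 8 black — skip
          2 black
          1→12: 12 black — skip
        1 black
      4 black
      7 gray
        7→6: 6 black — skip
      7 black
    13 black
    10 gray
      10→4: 4 black — skip
    10 black
    3→1: 1 black — skip
  3 black
  0→2: 2 black — skip
  0→12: 12 black — skip
  5 gray
    5→10: 10 black — skip
  5 black
0 black
Every edge goes to a white or black vertex — no back edge, so the graph is acyclic.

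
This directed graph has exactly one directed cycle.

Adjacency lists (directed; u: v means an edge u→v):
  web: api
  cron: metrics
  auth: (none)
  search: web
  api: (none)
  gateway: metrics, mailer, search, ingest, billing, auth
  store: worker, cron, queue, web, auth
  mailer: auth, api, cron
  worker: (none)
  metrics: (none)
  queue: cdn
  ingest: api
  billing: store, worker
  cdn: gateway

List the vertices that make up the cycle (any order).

cdn, queue, store, billing, gateway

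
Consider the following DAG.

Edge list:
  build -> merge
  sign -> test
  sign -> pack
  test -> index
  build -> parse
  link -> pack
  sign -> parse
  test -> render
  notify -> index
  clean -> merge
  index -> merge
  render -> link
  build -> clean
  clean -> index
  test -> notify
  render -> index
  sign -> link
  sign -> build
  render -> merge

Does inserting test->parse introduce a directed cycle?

No

Adding test→parse creates a cycle iff parse can already reach test.
Explore from parse: no path reaches test. The graph stays acyclic.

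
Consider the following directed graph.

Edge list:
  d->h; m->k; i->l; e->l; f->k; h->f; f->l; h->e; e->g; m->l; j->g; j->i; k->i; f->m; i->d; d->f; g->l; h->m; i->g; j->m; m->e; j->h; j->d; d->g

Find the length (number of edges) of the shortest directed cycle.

4

For each vertex v, BFS finds the shortest path from v back to v.
The shortest such closed walk is d → f → k → i → d, length 4.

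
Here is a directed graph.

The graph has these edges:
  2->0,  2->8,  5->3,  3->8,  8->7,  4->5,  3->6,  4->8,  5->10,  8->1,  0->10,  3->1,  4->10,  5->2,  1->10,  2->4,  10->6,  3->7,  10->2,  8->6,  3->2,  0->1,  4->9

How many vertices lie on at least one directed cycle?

8

A vertex is on a directed cycle iff it belongs to a strongly connected component of size ≥ 2 (or has a self-loop).
The vertices on cycles are {0, 1, 2, 3, 4, 5, 8, 10} — 8 in total.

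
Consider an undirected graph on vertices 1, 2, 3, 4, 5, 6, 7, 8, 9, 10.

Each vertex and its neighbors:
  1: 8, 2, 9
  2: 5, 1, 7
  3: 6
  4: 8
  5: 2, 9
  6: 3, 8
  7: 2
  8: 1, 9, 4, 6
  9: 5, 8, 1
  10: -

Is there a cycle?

Yes

DFS, tracking each vertex's parent; an edge to a visited non-parent vertex closes a cycle.
Start from 6:
visit 6 (parent –)
  visit 3 (parent 6)
    3–6: parent, skip
  visit 8 (parent 6)
    visit 1 (parent 8)
      1–8: parent, skip
      visit 2 (parent 1)
        visit 5 (parent 2)
          5–2: parent, skip
          visit 9 (parent 5)
            9–5: parent, skip
            9–8: 8 visited and ≠ parent → cycle
Cycle: 8 – 1 – 2 – 5 – 9 – 8.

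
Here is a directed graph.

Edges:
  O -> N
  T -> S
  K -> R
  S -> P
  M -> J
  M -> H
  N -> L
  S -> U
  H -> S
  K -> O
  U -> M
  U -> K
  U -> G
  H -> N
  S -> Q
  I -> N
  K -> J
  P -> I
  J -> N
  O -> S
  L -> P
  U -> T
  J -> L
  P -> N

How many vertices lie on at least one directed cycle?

11

A vertex is on a directed cycle iff it belongs to a strongly connected component of size ≥ 2 (or has a self-loop).
The vertices on cycles are {H, I, K, L, M, N, O, P, S, T, U} — 11 in total.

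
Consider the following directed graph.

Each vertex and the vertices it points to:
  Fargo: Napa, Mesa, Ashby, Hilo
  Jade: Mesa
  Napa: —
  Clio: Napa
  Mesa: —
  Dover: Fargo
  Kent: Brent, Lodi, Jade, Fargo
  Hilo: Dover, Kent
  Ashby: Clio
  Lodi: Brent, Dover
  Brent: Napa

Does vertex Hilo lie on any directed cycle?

Hilo is on a cycle iff Hilo can reach itself via ≥1 edge.
Hilo → Dover → Fargo → Hilo — yes.

Yes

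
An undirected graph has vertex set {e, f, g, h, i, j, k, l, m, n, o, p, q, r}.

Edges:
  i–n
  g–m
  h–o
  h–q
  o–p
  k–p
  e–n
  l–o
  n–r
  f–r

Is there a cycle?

DFS, tracking each vertex's parent; an edge to a visited non-parent vertex closes a cycle.
Start from e:
visit e (parent –)
  visit n (parent e)
    visit i (parent n)
      i–n: parent, skip
    visit r (parent n)
      r–n: parent, skip
      visit f (parent r)
        f–r: parent, skip
    n–e: parent, skip
visit g (parent –)
  visit m (parent g)
    m–g: parent, skip
visit h (parent –)
  visit q (parent h)
    q–h: parent, skip
  visit o (parent h)
    visit l (parent o)
      l–o: parent, skip
    visit p (parent o)
      p–o: parent, skip
      visit k (parent p)
        k–p: parent, skip
    o–h: parent, skip
visit j (parent –)
No non-parent visited neighbor found — the graph is a forest.

No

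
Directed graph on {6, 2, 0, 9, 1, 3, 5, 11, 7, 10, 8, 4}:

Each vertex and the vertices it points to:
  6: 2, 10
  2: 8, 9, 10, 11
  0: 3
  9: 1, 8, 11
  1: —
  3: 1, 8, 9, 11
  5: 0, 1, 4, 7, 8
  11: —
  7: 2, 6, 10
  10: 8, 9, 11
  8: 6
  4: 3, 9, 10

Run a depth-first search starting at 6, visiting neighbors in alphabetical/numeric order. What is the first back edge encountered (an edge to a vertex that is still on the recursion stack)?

DFS from 6 (visiting neighbors in alphabetical/numeric order); mark gray on enter, black on exit:
6 gray
  2 gray
    8 gray
      8→6: 6 is gray → back edge
First back edge: 8 → 6.

8->6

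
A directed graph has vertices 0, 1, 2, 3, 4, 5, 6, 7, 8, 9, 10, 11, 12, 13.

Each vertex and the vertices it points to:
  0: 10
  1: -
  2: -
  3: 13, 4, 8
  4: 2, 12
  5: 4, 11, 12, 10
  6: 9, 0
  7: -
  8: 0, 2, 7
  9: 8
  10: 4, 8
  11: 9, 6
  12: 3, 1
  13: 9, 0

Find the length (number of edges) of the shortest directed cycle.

3

For each vertex v, BFS finds the shortest path from v back to v.
The shortest such closed walk is 12 → 3 → 4 → 12, length 3.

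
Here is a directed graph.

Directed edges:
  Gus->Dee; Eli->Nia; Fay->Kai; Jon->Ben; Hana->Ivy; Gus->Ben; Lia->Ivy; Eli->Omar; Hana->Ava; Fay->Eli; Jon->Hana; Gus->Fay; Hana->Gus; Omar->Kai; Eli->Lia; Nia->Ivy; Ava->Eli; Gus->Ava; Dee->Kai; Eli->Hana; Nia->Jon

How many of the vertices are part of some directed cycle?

7

A vertex is on a directed cycle iff it belongs to a strongly connected component of size ≥ 2 (or has a self-loop).
The vertices on cycles are {Ava, Eli, Fay, Gus, Jon, Nia, Hana} — 7 in total.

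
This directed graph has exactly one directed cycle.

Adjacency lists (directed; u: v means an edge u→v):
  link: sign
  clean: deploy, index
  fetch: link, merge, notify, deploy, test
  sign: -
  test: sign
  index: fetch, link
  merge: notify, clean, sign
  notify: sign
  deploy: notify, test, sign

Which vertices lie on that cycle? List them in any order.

DFS with gray/black marking from clean:
clean gray
  deploy gray
    notify gray
      sign gray
      sign black
    notify black
    test gray
      test→sign: sign black — skip
    test black
    deploy→sign: sign black — skip
  deploy black
  index gray
    fetch gray
      link gray
        link→sign: sign black — skip
      link black
      merge gray
        merge→notify: notify black — skip
        merge→clean: clean is gray → back edge
Back edge closes the cycle clean → index → fetch → merge → clean; its vertices are {clean, fetch, index, merge}.

clean, fetch, index, merge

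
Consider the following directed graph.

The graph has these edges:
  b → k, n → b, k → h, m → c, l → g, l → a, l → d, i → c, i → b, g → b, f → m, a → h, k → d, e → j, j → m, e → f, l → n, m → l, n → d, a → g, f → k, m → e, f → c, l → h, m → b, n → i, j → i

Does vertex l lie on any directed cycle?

No

l lies on a cycle iff there is a path from l back to itself.
Exploring from l, it never reaches itself; equivalently, its strongly connected component is a singleton.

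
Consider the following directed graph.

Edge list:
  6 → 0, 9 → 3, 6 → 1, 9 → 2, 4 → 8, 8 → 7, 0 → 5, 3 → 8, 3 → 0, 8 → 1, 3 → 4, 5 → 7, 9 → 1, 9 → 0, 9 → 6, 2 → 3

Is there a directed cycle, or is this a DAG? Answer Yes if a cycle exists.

No

DFS with white/gray/black marking, starting from 5:
5 gray
  7 gray
  7 black
5 black
0 gray
  0→5: 5 black — skip
0 black
1 gray
1 black
2 gray
  3 gray
    3→0: 0 black — skip
    4 gray
      8 gray
        8→7: 7 black — skip
        8→1: 1 black — skip
      8 black
    4 black
    3→8: 8 black — skip
  3 black
2 black
6 gray
  6→1: 1 black — skip
  6→0: 0 black — skip
6 black
9 gray
  9→3: 3 black — skip
  9→1: 1 black — skip
  9→2: 2 black — skip
  9→6: 6 black — skip
  9→0: 0 black — skip
9 black
Every edge goes to a white or black vertex — no back edge, so the graph is acyclic.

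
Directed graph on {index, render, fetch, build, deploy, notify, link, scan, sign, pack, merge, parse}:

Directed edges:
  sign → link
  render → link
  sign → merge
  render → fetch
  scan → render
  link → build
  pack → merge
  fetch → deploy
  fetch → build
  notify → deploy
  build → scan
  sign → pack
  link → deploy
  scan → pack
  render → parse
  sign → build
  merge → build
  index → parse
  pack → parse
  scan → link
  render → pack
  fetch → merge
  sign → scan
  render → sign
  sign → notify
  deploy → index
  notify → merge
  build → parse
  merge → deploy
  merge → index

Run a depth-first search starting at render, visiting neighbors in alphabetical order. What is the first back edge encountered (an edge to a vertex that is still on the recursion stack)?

link→build

DFS from render (visiting neighbors in alphabetical order); mark gray on enter, black on exit:
render gray
  fetch gray
    build gray
      parse gray
      parse black
      scan gray
        link gray
          link→build: build is gray → back edge
First back edge: link → build.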